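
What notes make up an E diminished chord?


Diminished triad = root + minor 3rd (3 semitones) + diminished 5th (6 semitones)
A triad on E stacks thirds, so the chord tones use letter names E-G-B
Root: E
Minor 3rd above E: G
Diminished 5th above E: Bb
Chord = E G Bb


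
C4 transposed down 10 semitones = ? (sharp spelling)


Reasoning:
C4: chromatic position 0 in octave 4 → absolute = 4×12 + 0 = 48
Transpose down 10: 48 - 10 = 38
38 = 3×12 + 2 → D in octave 3
Result = D3


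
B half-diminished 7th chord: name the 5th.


Half-diminished 7th chord = root + minor 3rd + diminished 5th + minor 7th
Seventh chords stack in thirds, so the letter names are B-D-F-A
Root: B
Minor 3rd above B: D
Diminished 5th above B: F
Minor 7th above B: A
The 5th = F


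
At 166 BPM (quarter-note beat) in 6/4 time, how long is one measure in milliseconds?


Quarter-note beat duration = 60000 / 166 ms
Beats per measure (6/4) = 6
One measure = 6 × 60000 / 166 = 360000 / 166 ms
= 2168.7 ms


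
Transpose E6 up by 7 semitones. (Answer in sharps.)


Step by step:
E6: chromatic position 4 in octave 6 → absolute = 6×12 + 4 = 76
Transpose up 7: 76 + 7 = 83
83 = 6×12 + 11 → B in octave 6
Result = B6


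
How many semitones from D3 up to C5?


Working:
Absolute semitone position = octave×12 + chromatic position
D3: 3×12 + 2 = 38
C5: 5×12 + 0 = 60
Difference = 60 - 38 = 22
= 22 semitones


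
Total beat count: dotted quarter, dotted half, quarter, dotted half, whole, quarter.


Beat values:
  dotted quarter = 1.5 beats
  dotted half = 3 beats
  quarter = 1 beat
  dotted half = 3 beats
  whole = 4 beats
  quarter = 1 beat
Sum = 1.5 + 3 + 1 + 3 + 4 + 1
= 13.5 beats


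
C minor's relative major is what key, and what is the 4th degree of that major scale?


The relative major shares the key signature and is a minor 3rd above the minor tonic
A minor 3rd above C is Eb
→ relative major of C minor is Eb major
Eb major scale: Eb F G Ab Bb C D
= Eb major; 4th degree = Ab


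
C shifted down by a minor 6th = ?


Working:
minor 6th: 6 letter names, 8 semitones
Letter: C - 5 → E
Pitch: C - 8 semitones, spelled as an E → E
= E


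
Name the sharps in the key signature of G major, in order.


Sharp major keys follow the circle of fifths: C(0), G(1), D(2), A(3), E(4), B(5), F#(6), C#(7)
G major has 1 sharp
Order of sharps: F# C# G# D# A# E# B# → first 1: F#
= F#


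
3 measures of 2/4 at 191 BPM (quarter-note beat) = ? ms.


Let's work it out.
Quarter-note beat duration = 60000 / 191 ms
Beats per measure (2/4) = 2
One measure = 2 × 60000 / 191 = 120000 / 191 ms
3 measures = 3 × 120000 / 191 = 360000 / 191
= 1884.8 ms


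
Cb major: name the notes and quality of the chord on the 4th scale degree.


Let's work it out.
Cb major scale: Cb Db Eb Fb Gb Ab Bb
Diatonic triad on degree 4 stacks scale notes 4, 6, 1: Fb Ab Cb
Fb→Ab = 4 semitones; Fb→Cb = 7 semitones → major triad
= Fb Ab Cb (major)


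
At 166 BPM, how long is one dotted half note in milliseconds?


Working:
One quarter-note beat = 60000 / BPM = 60000 / 166 ms
Dotted half note = 3 × quarter note
Duration = 3 × 60000 / 166 = 180000 / 166
= 1084.3 ms


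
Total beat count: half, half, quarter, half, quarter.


Let's work it out.
Beat values:
  half = 2 beats
  half = 2 beats
  quarter = 1 beat
  half = 2 beats
  quarter = 1 beat
Sum = 2 + 2 + 1 + 2 + 1
= 8 beats


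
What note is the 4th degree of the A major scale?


Step by step:
Major scale pattern: W-W-H-W-W-W-H (2-2-1-2-2-2-1 semitones)
Starting from A:
  A + 2 semitones → B
  B + 2 semitones → C#
  C# + 1 semitone → D
  D + 2 semitones → E
  E + 2 semitones → F#
  F# + 2 semitones → G#
  G# + 1 semitone → A
Scale: A B C# D E F# G#
Degree 4 = D


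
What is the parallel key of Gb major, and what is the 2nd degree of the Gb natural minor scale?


Reasoning:
Parallel keys share the same tonic but differ in mode
Gb major → parallel is Gb minor
Gb natural minor scale: Gb Ab Bbb Cb Db Ebb Fb
= Gb minor; 2nd degree = Ab


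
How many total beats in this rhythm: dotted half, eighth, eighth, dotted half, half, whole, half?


Working:
Beat values:
  dotted half = 3 beats
  eighth = 0.5 beats
  eighth = 0.5 beats
  dotted half = 3 beats
  half = 2 beats
  whole = 4 beats
  half = 2 beats
Sum = 3 + 0.5 + 0.5 + 3 + 2 + 4 + 2
= 15 beats


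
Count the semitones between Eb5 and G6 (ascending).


Absolute semitone position = octave×12 + chromatic position
Eb5: 5×12 + 3 = 63
G6: 6×12 + 7 = 79
Difference = 79 - 63 = 16
= 16 semitones


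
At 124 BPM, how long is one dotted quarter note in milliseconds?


Working:
One quarter-note beat = 60000 / BPM = 60000 / 124 ms
Dotted quarter note = 3/2 × quarter note
Duration = 3/2 × 60000 / 124 = 90000 / 124
= 725.8 ms


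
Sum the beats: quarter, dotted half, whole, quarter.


Working:
Beat values:
  quarter = 1 beat
  dotted half = 3 beats
  whole = 4 beats
  quarter = 1 beat
Sum = 1 + 3 + 4 + 1
= 9 beats


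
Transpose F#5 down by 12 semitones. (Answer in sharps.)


Let's work it out.
F#5: chromatic position 6 in octave 5 → absolute = 5×12 + 6 = 66
Transpose down 12: 66 - 12 = 54
54 = 4×12 + 6 → F# in octave 4
Result = F#4


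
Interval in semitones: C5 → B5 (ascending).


Step by step:
Absolute semitone position = octave×12 + chromatic position
C5: 5×12 + 0 = 60
B5: 5×12 + 11 = 71
Difference = 71 - 60 = 11
= 11 semitones


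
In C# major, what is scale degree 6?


Solution.
Major scale pattern: W-W-H-W-W-W-H (2-2-1-2-2-2-1 semitones)
Starting from C#:
  C# + 2 semitones → D#
  D# + 2 semitones → E#
  E# + 1 semitone → F#
  F# + 2 semitones → G#
  G# + 2 semitones → A#
  A# + 2 semitones → B#
  B# + 1 semitone → C#
Scale: C# D# E# F# G# A# B#
Degree 6 = A#


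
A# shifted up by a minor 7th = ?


minor 7th: 7 letter names, 10 semitones
Letter: A + 6 → G
Pitch: A# + 10 semitones, spelled as a G → G#
= G#


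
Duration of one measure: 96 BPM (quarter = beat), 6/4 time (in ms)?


Let's work it out.
Quarter-note beat duration = 60000 / 96 ms
Beats per measure (6/4) = 6
One measure = 6 × 60000 / 96 = 360000 / 96 ms
= 3750.0 ms


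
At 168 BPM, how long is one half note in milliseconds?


Working:
One quarter-note beat = 60000 / BPM = 60000 / 168 ms
Half note = 2 × quarter note
Duration = 2 × 60000 / 168 = 120000 / 168
= 714.3 ms


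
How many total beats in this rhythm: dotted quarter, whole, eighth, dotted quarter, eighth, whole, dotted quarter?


Working:
Beat values:
  dotted quarter = 1.5 beats
  whole = 4 beats
  eighth = 0.5 beats
  dotted quarter = 1.5 beats
  eighth = 0.5 beats
  whole = 4 beats
  dotted quarter = 1.5 beats
Sum = 1.5 + 4 + 0.5 + 1.5 + 0.5 + 4 + 1.5
= 13.5 beats


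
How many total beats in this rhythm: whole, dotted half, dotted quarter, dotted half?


Solution.
Beat values:
  whole = 4 beats
  dotted half = 3 beats
  dotted quarter = 1.5 beats
  dotted half = 3 beats
Sum = 4 + 3 + 1.5 + 3
= 11.5 beats


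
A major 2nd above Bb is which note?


Working:
A 2nd spans 2 letter names, so from B we land on C
A major 2nd = 2 semitones above Bb
Spell C at that pitch: C
= C


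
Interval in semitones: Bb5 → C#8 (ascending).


Solution.
Absolute semitone position = octave×12 + chromatic position
Bb5: 5×12 + 10 = 70
C#8: 8×12 + 1 = 97
Difference = 97 - 70 = 27
= 27 semitones


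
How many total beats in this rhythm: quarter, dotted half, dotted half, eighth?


Beat values:
  quarter = 1 beat
  dotted half = 3 beats
  dotted half = 3 beats
  eighth = 0.5 beats
Sum = 1 + 3 + 3 + 0.5
= 7.5 beats


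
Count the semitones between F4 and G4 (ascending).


Reasoning:
Absolute semitone position = octave×12 + chromatic position
F4: 4×12 + 5 = 53
G4: 4×12 + 7 = 55
Difference = 55 - 53 = 2
= 2 semitones


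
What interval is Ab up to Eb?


Step by step:
Letter names: A → E spans 5 letter names → a 5th
Semitones: Ab → Eb = 7 half-steps
A 5th of 7 semitones is a perfect 5th
= perfect 5th


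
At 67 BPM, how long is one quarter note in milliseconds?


Reasoning:
One quarter-note beat = 60000 / BPM = 60000 / 67 ms
Duration = 60000 / 67
= 895.5 ms


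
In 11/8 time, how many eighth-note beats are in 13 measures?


Solution.
Time signature 11/8: the bottom number 8 means the eighth note gets one count
The top number 11 means 11 eighth-note beats per measure
Total = 11 × 13 measures
= 143 eighth-note beats


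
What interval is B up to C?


Letter names: B → C spans 2 letter names → a 2nd
Semitones: B → C = 1 half-step
A 2nd of 1 semitone is a minor 2nd
= minor 2nd


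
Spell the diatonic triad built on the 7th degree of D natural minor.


Working:
D natural minor scale: D E F G A Bb C
Diatonic triad on degree 7 stacks scale notes 7, 2, 4: C E G
C→E = 4 semitones; C→G = 7 semitones → major triad
= C E G (major)


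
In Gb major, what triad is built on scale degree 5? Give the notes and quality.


Gb major scale: Gb Ab Bb Cb Db Eb F
Diatonic triad on degree 5 stacks scale notes 5, 7, 2: Db F Ab
Db→F = 4 semitones; Db→Ab = 7 semitones → major triad
= Db F Ab (major)


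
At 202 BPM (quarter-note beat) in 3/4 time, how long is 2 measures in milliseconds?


Working:
Quarter-note beat duration = 60000 / 202 ms
Beats per measure (3/4) = 3
One measure = 3 × 60000 / 202 = 180000 / 202 ms
2 measures = 2 × 180000 / 202 = 360000 / 202
= 1782.2 ms


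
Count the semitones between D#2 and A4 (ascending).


Solution.
Absolute semitone position = octave×12 + chromatic position
D#2: 2×12 + 3 = 27
A4: 4×12 + 9 = 57
Difference = 57 - 27 = 30
= 30 semitones


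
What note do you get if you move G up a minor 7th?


minor 7th: 7 letter names, 10 semitones
Letter: G + 6 → F
Pitch: G + 10 semitones, spelled as an F → F
= F


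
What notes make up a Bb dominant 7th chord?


Reasoning:
Dominant 7th chord = root + major 3rd + perfect 5th + minor 7th
Seventh chords stack in thirds, so the letter names are B-D-F-A
Root: Bb
Major 3rd above Bb: D
Perfect 5th above Bb: F
Minor 7th above Bb: Ab
Chord = Bb D F Ab


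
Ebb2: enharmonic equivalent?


Reasoning:
Enharmonic notes sound the same pitch but are spelled with different letter names
Ebb and D name the same pitch class
= D2


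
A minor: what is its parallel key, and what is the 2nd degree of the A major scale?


Working:
Parallel keys share the same tonic but differ in mode
A minor → parallel is A major
A major scale: A B C# D E F# G#
= A major; 2nd degree = B


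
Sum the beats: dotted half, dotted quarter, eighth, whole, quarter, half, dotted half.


Step by step:
Beat values:
  dotted half = 3 beats
  dotted quarter = 1.5 beats
  eighth = 0.5 beats
  whole = 4 beats
  quarter = 1 beat
  half = 2 beats
  dotted half = 3 beats
Sum = 3 + 1.5 + 0.5 + 4 + 1 + 2 + 3
= 15 beats


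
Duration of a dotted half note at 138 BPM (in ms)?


Solution.
One quarter-note beat = 60000 / BPM = 60000 / 138 ms
Dotted half note = 3 × quarter note
Duration = 3 × 60000 / 138 = 180000 / 138
= 1304.3 ms


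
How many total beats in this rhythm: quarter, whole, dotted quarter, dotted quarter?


Step by step:
Beat values:
  quarter = 1 beat
  whole = 4 beats
  dotted quarter = 1.5 beats
  dotted quarter = 1.5 beats
Sum = 1 + 4 + 1.5 + 1.5
= 8 beats


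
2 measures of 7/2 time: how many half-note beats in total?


Working:
Time signature 7/2: the bottom number 2 means the half note gets one count
The top number 7 means 7 half-note beats per measure
Total = 7 × 2 measures
= 14 half-note beats


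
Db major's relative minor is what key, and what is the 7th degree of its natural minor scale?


The relative minor shares the major's key signature and starts on its 6th degree
6th degree = a major 6th above the tonic; a major 6th above Db is Bb
→ relative minor of Db major is Bb minor
Bb natural minor scale: Bb C Db Eb F Gb Ab
= Bb minor; 7th degree = Ab


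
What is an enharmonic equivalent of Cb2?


Enharmonic notes sound the same pitch but are spelled with different letter names
Cb and B name the same pitch class
Octave numbers change at C, so Cb2 = B1
= B1


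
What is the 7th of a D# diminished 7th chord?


Step by step:
Diminished 7th chord = root + minor 3rd + diminished 5th + diminished 7th
Seventh chords stack in thirds, so the letter names are D-F-A-C
Root: D#
Minor 3rd above D#: F#
Diminished 5th above D#: A
Diminished 7th above D#: C
The 7th = C


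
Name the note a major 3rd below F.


A 3rd spans 3 letter names, so from F we land on D
A major 3rd = 4 semitones below F
Spell D at that pitch: Db
= Db


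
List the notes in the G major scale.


Solution.
Major scale pattern: W-W-H-W-W-W-H (2-2-1-2-2-2-1 semitones)
Starting from G:
  G + 2 semitones → A
  A + 2 semitones → B
  B + 1 semitone → C
  C + 2 semitones → D
  D + 2 semitones → E
  E + 2 semitones → F#
  F# + 1 semitone → G
Scale = G A B C D E F#


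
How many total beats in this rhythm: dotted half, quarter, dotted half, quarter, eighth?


Working:
Beat values:
  dotted half = 3 beats
  quarter = 1 beat
  dotted half = 3 beats
  quarter = 1 beat
  eighth = 0.5 beats
Sum = 3 + 1 + 3 + 1 + 0.5
= 8.5 beats


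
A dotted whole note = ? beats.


Working:
Base whole note = 4 beats
Dot 1 adds half the previous value: +2
One dotted whole = 4 + 2 = 6
= 6 beats


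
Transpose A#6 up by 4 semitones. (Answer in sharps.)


Step by step:
A#6: chromatic position 10 in octave 6 → absolute = 6×12 + 10 = 82
Transpose up 4: 82 + 4 = 86
86 = 7×12 + 2 → D in octave 7
Result = D7


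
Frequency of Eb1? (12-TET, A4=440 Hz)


Solution.
f = 440 × 2^(n/12) where n = semitones from A4
Eb1: -42 semitones from A4
f = 440 × 2^(-42/12)
f = 38.89 Hz


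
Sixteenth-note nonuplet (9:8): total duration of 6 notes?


Nonuplet: 9 notes occupy the space of 8 sixteenth notes
Space = 8 × 1/4 = 2 beats
Each nonuplet note = 2 / 9 = 2/9 beats
6 notes = 6 × 2/9 = 4/3
= 4/3 beats


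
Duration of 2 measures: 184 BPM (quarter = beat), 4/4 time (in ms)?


Reasoning:
Quarter-note beat duration = 60000 / 184 ms
Beats per measure (4/4) = 4
One measure = 4 × 60000 / 184 = 240000 / 184 ms
2 measures = 2 × 240000 / 184 = 480000 / 184
= 2608.7 ms


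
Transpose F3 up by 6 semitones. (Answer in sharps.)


F3: chromatic position 5 in octave 3 → absolute = 3×12 + 5 = 41
Transpose up 6: 41 + 6 = 47
47 = 3×12 + 11 → B in octave 3
Result = B3


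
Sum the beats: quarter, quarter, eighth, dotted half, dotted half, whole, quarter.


Beat values:
  quarter = 1 beat
  quarter = 1 beat
  eighth = 0.5 beats
  dotted half = 3 beats
  dotted half = 3 beats
  whole = 4 beats
  quarter = 1 beat
Sum = 1 + 1 + 0.5 + 3 + 3 + 4 + 1
= 13.5 beats


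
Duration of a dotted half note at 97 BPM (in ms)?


Let's work it out.
One quarter-note beat = 60000 / BPM = 60000 / 97 ms
Dotted half note = 3 × quarter note
Duration = 3 × 60000 / 97 = 180000 / 97
= 1855.7 ms


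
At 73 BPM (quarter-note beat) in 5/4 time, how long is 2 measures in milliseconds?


Step by step:
Quarter-note beat duration = 60000 / 73 ms
Beats per measure (5/4) = 5
One measure = 5 × 60000 / 73 = 300000 / 73 ms
2 measures = 2 × 300000 / 73 = 600000 / 73
= 8219.2 ms


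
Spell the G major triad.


Reasoning:
Major triad = root + major 3rd (4 semitones) + perfect 5th (7 semitones)
A triad on G stacks thirds, so the chord tones use letter names G-B-D
Root: G
Major 3rd above G: B
Perfect 5th above G: D
Chord = G B D


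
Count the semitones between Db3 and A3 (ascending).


Let's work it out.
Absolute semitone position = octave×12 + chromatic position
Db3: 3×12 + 1 = 37
A3: 3×12 + 9 = 45
Difference = 45 - 37 = 8
= 8 semitones


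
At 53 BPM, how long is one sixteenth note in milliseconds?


Step by step:
One quarter-note beat = 60000 / BPM = 60000 / 53 ms
Sixteenth note = 1/4 × quarter note
Duration = 1/4 × 60000 / 53 = 15000 / 53
= 283.0 ms


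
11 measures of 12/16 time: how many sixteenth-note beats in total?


Working:
Time signature 12/16: the bottom number 16 means the sixteenth note gets one count
The top number 12 means 12 sixteenth-note beats per measure
Total = 12 × 11 measures
= 132 sixteenth-note beats


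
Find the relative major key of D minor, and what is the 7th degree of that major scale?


The relative major shares the key signature and is a minor 3rd above the minor tonic
A minor 3rd above D is F
→ relative major of D minor is F major
F major scale: F G A Bb C D E
= F major; 7th degree = E


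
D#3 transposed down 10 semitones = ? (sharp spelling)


D#3: chromatic position 3 in octave 3 → absolute = 3×12 + 3 = 39
Transpose down 10: 39 - 10 = 29
29 = 2×12 + 5 → F in octave 2
Result = F2


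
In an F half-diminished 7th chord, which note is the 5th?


Reasoning:
Half-diminished 7th chord = root + minor 3rd + diminished 5th + minor 7th
Seventh chords stack in thirds, so the letter names are F-A-C-E
Root: F
Minor 3rd above F: Ab
Diminished 5th above F: Cb
Minor 7th above F: Eb
The 5th = Cb


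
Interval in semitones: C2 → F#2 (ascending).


Absolute semitone position = octave×12 + chromatic position
C2: 2×12 + 0 = 24
F#2: 2×12 + 6 = 30
Difference = 30 - 24 = 6
= 6 semitones


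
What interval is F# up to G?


Letter names: F → G spans 2 letter names → a 2nd
Semitones: F# → G = 1 half-step
A 2nd of 1 semitone is a minor 2nd
= minor 2nd


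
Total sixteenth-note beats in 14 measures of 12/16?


Let's work it out.
Time signature 12/16: the bottom number 16 means the sixteenth note gets one count
The top number 12 means 12 sixteenth-note beats per measure
Total = 12 × 14 measures
= 168 sixteenth-note beats


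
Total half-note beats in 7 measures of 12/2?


Working:
Time signature 12/2: the bottom number 2 means the half note gets one count
The top number 12 means 12 half-note beats per measure
Total = 12 × 7 measures
= 84 half-note beats


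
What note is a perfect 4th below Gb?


A 4th spans 4 letter names, so from G we land on D
A perfect 4th = 5 semitones below Gb
Spell D at that pitch: Db
= Db


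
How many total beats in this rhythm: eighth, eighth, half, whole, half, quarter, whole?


Beat values:
  eighth = 0.5 beats
  eighth = 0.5 beats
  half = 2 beats
  whole = 4 beats
  half = 2 beats
  quarter = 1 beat
  whole = 4 beats
Sum = 0.5 + 0.5 + 2 + 4 + 2 + 1 + 4
= 14 beats


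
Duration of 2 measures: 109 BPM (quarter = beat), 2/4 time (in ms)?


Step by step:
Quarter-note beat duration = 60000 / 109 ms
Beats per measure (2/4) = 2
One measure = 2 × 60000 / 109 = 120000 / 109 ms
2 measures = 2 × 120000 / 109 = 240000 / 109
= 2201.8 ms


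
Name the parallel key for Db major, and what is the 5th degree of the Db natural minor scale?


Parallel keys share the same tonic but differ in mode
Db major → parallel is Db minor
Db natural minor scale: Db Eb Fb Gb Ab Bbb Cb
= Db minor; 5th degree = Ab


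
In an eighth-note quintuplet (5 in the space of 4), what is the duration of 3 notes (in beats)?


Reasoning:
Quintuplet: 5 notes occupy the space of 4 eighth notes
Space = 4 × 1/2 = 2 beats
Each quintuplet note = 2 / 5 = 2/5 beats
3 notes = 3 × 2/5 = 6/5
= 6/5 beats


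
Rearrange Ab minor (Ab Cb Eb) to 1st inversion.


Solution.
Root position: Ab Cb Eb
1st inversion: move root up an octave
Bass note: Cb
Notes (bottom to top) = Cb Eb Ab


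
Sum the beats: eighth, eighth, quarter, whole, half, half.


Step by step:
Beat values:
  eighth = 0.5 beats
  eighth = 0.5 beats
  quarter = 1 beat
  whole = 4 beats
  half = 2 beats
  half = 2 beats
Sum = 0.5 + 0.5 + 1 + 4 + 2 + 2
= 10 beats


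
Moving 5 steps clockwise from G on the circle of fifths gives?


Each clockwise step on the circle of fifths moves up a perfect 5th
From G: G → D → A → E → B → F#/Gb
= F#/Gb


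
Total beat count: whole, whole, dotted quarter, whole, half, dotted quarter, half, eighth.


Beat values:
  whole = 4 beats
  whole = 4 beats
  dotted quarter = 1.5 beats
  whole = 4 beats
  half = 2 beats
  dotted quarter = 1.5 beats
  half = 2 beats
  eighth = 0.5 beats
Sum = 4 + 4 + 1.5 + 4 + 2 + 1.5 + 2 + 0.5
= 19.5 beats


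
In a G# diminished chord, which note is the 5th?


Working:
Diminished triad = root + minor 3rd (3 semitones) + diminished 5th (6 semitones)
A triad on G# stacks thirds, so the chord tones use letter names G-B-D
Root: G#
Minor 3rd above G#: B
Diminished 5th above G#: D
The 5th = D


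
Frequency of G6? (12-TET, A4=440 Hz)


Let's work it out.
f = 440 × 2^(n/12) where n = semitones from A4
G6: 22 semitones from A4
f = 440 × 2^(22/12)
f = 1567.98 Hz


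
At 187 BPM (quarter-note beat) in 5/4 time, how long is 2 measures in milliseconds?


Reasoning:
Quarter-note beat duration = 60000 / 187 ms
Beats per measure (5/4) = 5
One measure = 5 × 60000 / 187 = 300000 / 187 ms
2 measures = 2 × 300000 / 187 = 600000 / 187
= 3208.6 ms


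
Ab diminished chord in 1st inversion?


Working:
Root position: Ab Cb Ebb
1st inversion: move root up an octave
Bass note: Cb
Notes (bottom to top) = Cb Ebb Ab


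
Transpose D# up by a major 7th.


Working:
major 7th: 7 letter names, 11 semitones
Letter: D + 6 → C
Pitch: D# + 11 semitones, spelled as a C → C##
= C##


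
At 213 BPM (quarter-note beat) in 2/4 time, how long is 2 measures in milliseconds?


Let's work it out.
Quarter-note beat duration = 60000 / 213 ms
Beats per measure (2/4) = 2
One measure = 2 × 60000 / 213 = 120000 / 213 ms
2 measures = 2 × 120000 / 213 = 240000 / 213
= 1126.8 ms


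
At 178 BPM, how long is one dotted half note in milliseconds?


Let's work it out.
One quarter-note beat = 60000 / BPM = 60000 / 178 ms
Dotted half note = 3 × quarter note
Duration = 3 × 60000 / 178 = 180000 / 178
= 1011.2 ms


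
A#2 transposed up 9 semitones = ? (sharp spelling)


A#2: chromatic position 10 in octave 2 → absolute = 2×12 + 10 = 34
Transpose up 9: 34 + 9 = 43
43 = 3×12 + 7 → G in octave 3
Result = G3


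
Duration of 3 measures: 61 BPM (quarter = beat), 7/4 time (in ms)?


Step by step:
Quarter-note beat duration = 60000 / 61 ms
Beats per measure (7/4) = 7
One measure = 7 × 60000 / 61 = 420000 / 61 ms
3 measures = 3 × 420000 / 61 = 1260000 / 61
= 20655.7 ms


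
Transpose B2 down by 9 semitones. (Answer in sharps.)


B2: chromatic position 11 in octave 2 → absolute = 2×12 + 11 = 35
Transpose down 9: 35 - 9 = 26
26 = 2×12 + 2 → D in octave 2
Result = D2


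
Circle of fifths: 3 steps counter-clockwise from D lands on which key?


Let's work it out.
Each counter-clockwise step moves down a perfect 5th (= up a perfect 4th)
From D: D → G → C → F
= F


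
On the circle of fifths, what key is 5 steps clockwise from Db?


Reasoning:
Each clockwise step on the circle of fifths moves up a perfect 5th
From Db: Db → Ab → Eb → Bb → F → C
= C


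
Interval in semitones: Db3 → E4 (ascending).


Reasoning:
Absolute semitone position = octave×12 + chromatic position
Db3: 3×12 + 1 = 37
E4: 4×12 + 4 = 52
Difference = 52 - 37 = 15
= 15 semitones


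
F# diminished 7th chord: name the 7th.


Working:
Diminished 7th chord = root + minor 3rd + diminished 5th + diminished 7th
Seventh chords stack in thirds, so the letter names are F-A-C-E
Root: F#
Minor 3rd above F#: A
Diminished 5th above F#: C
Diminished 7th above F#: Eb
The 7th = Eb


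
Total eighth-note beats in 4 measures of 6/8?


Solution.
Time signature 6/8: the bottom number 8 means the eighth note gets one count
The top number 6 means 6 eighth-note beats per measure
Total = 6 × 4 measures
= 24 eighth-note beats


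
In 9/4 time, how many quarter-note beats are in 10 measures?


Time signature 9/4: the bottom number 4 means the quarter note gets one count
The top number 9 means 9 quarter-note beats per measure
Total = 9 × 10 measures
= 90 quarter-note beats


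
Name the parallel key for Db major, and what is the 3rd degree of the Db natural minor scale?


Solution.
Parallel keys share the same tonic but differ in mode
Db major → parallel is Db minor
Db natural minor scale: Db Eb Fb Gb Ab Bbb Cb
= Db minor; 3rd degree = Fb


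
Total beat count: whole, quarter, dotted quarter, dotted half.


Let's work it out.
Beat values:
  whole = 4 beats
  quarter = 1 beat
  dotted quarter = 1.5 beats
  dotted half = 3 beats
Sum = 4 + 1 + 1.5 + 3
= 9.5 beats


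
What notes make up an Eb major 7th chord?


Major 7th chord = root + major 3rd + perfect 5th + major 7th
Seventh chords stack in thirds, so the letter names are E-G-B-D
Root: Eb
Major 3rd above Eb: G
Perfect 5th above Eb: Bb
Major 7th above Eb: D
Chord = Eb G Bb D


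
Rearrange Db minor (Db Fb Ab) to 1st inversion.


Root position: Db Fb Ab
1st inversion: move root up an octave
Bass note: Fb
Notes (bottom to top) = Fb Ab Db


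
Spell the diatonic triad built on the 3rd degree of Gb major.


Solution.
Gb major scale: Gb Ab Bb Cb Db Eb F
Diatonic triad on degree 3 stacks scale notes 3, 5, 7: Bb Db F
Bb→Db = 3 semitones; Bb→F = 7 semitones → minor triad
= Bb Db F (minor)


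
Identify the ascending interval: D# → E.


Let's work it out.
Letter names: D → E spans 2 letter names → a 2nd
Semitones: D# → E = 1 half-step
A 2nd of 1 semitone is a minor 2nd
= minor 2nd


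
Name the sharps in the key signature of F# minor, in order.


Let's work it out.
Sharp minor keys follow the circle of fifths: A(0), E(1), B(2), F#(3), C#(4), G#(5), D#(6), A#(7)
F# minor has 3 sharps
Order of sharps: F# C# G# D# A# E# B# → first 3: F#, C#, G#
= F#, C#, G#


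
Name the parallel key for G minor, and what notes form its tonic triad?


Reasoning:
Parallel keys share the same tonic but differ in mode
G minor → parallel is G major
Tonic triad of G major = G B D
= G major; triad = G B D


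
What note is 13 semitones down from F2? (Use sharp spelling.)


F2: chromatic position 5 in octave 2 → absolute = 2×12 + 5 = 29
Transpose down 13: 29 - 13 = 16
16 = 1×12 + 4 → E in octave 1
Result = E1


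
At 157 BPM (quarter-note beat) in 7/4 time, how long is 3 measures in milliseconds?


Step by step:
Quarter-note beat duration = 60000 / 157 ms
Beats per measure (7/4) = 7
One measure = 7 × 60000 / 157 = 420000 / 157 ms
3 measures = 3 × 420000 / 157 = 1260000 / 157
= 8025.5 ms


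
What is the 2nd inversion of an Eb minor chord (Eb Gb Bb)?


Working:
Root position: Eb Gb Bb
2nd inversion: move root and 3rd up an octave
Bass note: Bb
Notes (bottom to top) = Bb Eb Gb


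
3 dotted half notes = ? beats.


Step by step:
Base half note = 2 beats
Dot 1 adds half the previous value: +1
One dotted half = 2 + 1 = 3
3 of them = 3 × 3 = 9
= 9 beats


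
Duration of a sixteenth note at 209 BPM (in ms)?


Let's work it out.
One quarter-note beat = 60000 / BPM = 60000 / 209 ms
Sixteenth note = 1/4 × quarter note
Duration = 1/4 × 60000 / 209 = 15000 / 209
= 71.8 ms


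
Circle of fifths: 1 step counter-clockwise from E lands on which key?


Let's work it out.
Each counter-clockwise step moves down a perfect 5th (= up a perfect 4th)
From E: E → A
= A


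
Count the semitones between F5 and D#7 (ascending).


Absolute semitone position = octave×12 + chromatic position
F5: 5×12 + 5 = 65
D#7: 7×12 + 3 = 87
Difference = 87 - 65 = 22
= 22 semitones


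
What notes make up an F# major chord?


Step by step:
Major triad = root + major 3rd (4 semitones) + perfect 5th (7 semitones)
A triad on F# stacks thirds, so the chord tones use letter names F-A-C
Root: F#
Major 3rd above F#: A#
Perfect 5th above F#: C#
Chord = F# A# C#


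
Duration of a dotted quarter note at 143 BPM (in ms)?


Step by step:
One quarter-note beat = 60000 / BPM = 60000 / 143 ms
Dotted quarter note = 3/2 × quarter note
Duration = 3/2 × 60000 / 143 = 90000 / 143
= 629.4 ms


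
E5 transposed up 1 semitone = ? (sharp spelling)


Solution.
E5: chromatic position 4 in octave 5 → absolute = 5×12 + 4 = 64
Transpose up 1: 64 + 1 = 65
65 = 5×12 + 5 → F in octave 5
Result = F5


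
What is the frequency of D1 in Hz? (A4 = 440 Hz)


Reasoning:
f = 440 × 2^(n/12) where n = semitones from A4
D1: -43 semitones from A4
f = 440 × 2^(-43/12)
f = 36.71 Hz


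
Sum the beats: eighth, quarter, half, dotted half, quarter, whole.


Working:
Beat values:
  eighth = 0.5 beats
  quarter = 1 beat
  half = 2 beats
  dotted half = 3 beats
  quarter = 1 beat
  whole = 4 beats
Sum = 0.5 + 1 + 2 + 3 + 1 + 4
= 11.5 beats


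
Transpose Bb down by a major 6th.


Step by step:
major 6th: 6 letter names, 9 semitones
Letter: B - 5 → D
Pitch: Bb - 9 semitones, spelled as a D → Db
= Db


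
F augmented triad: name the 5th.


Augmented triad = root + major 3rd (4 semitones) + augmented 5th (8 semitones)
A triad on F stacks thirds, so the chord tones use letter names F-A-C
Root: F
Major 3rd above F: A
Augmented 5th above F: C#
The 5th = C#


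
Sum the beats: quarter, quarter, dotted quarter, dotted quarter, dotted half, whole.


Let's work it out.
Beat values:
  quarter = 1 beat
  quarter = 1 beat
  dotted quarter = 1.5 beats
  dotted quarter = 1.5 beats
  dotted half = 3 beats
  whole = 4 beats
Sum = 1 + 1 + 1.5 + 1.5 + 3 + 4
= 12 beats


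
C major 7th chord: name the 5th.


Working:
Major 7th chord = root + major 3rd + perfect 5th + major 7th
Seventh chords stack in thirds, so the letter names are C-E-G-B
Root: C
Major 3rd above C: E
Perfect 5th above C: G
Major 7th above C: B
The 5th = G


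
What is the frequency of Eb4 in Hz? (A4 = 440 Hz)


Reasoning:
f = 440 × 2^(n/12) where n = semitones from A4
Eb4: -6 semitones from A4
f = 440 × 2^(-6/12)
f = 311.13 Hz


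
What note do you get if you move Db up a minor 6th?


minor 6th: 6 letter names, 8 semitones
Letter: D + 5 → B
Pitch: Db + 8 semitones, spelled as a B → Bbb
= Bbb


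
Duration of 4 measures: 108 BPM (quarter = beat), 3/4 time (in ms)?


Step by step:
Quarter-note beat duration = 60000 / 108 ms
Beats per measure (3/4) = 3
One measure = 3 × 60000 / 108 = 180000 / 108 ms
4 measures = 4 × 180000 / 108 = 720000 / 108
= 6666.7 ms


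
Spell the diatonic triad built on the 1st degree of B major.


B major scale: B C# D# E F# G# A#
Diatonic triad on degree 1 stacks scale notes 1, 3, 5: B D# F#
B→D# = 4 semitones; B→F# = 7 semitones → major triad
= B D# F# (major)


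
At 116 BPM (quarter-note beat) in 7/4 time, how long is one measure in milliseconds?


Step by step:
Quarter-note beat duration = 60000 / 116 ms
Beats per measure (7/4) = 7
One measure = 7 × 60000 / 116 = 420000 / 116 ms
= 3620.7 ms


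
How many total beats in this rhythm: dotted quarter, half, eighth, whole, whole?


Solution.
Beat values:
  dotted quarter = 1.5 beats
  half = 2 beats
  eighth = 0.5 beats
  whole = 4 beats
  whole = 4 beats
Sum = 1.5 + 2 + 0.5 + 4 + 4
= 12 beats


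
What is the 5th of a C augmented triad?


Step by step:
Augmented triad = root + major 3rd (4 semitones) + augmented 5th (8 semitones)
A triad on C stacks thirds, so the chord tones use letter names C-E-G
Root: C
Major 3rd above C: E
Augmented 5th above C: G#
The 5th = G#


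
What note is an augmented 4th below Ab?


Step by step:
A 4th spans 4 letter names, so from A we land on E
An augmented 4th = 6 semitones below Ab
Spell E at that pitch: Ebb
= Ebb


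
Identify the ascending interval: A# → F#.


Solution.
Letter names: A → F spans 6 letter names → a 6th
Semitones: A# → F# = 8 half-steps
A 6th of 8 semitones is a minor 6th
= minor 6th


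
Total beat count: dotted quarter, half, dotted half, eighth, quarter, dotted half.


Reasoning:
Beat values:
  dotted quarter = 1.5 beats
  half = 2 beats
  dotted half = 3 beats
  eighth = 0.5 beats
  quarter = 1 beat
  dotted half = 3 beats
Sum = 1.5 + 2 + 3 + 0.5 + 1 + 3
= 11 beats


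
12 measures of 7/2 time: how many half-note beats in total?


Working:
Time signature 7/2: the bottom number 2 means the half note gets one count
The top number 7 means 7 half-note beats per measure
Total = 7 × 12 measures
= 84 half-note beats


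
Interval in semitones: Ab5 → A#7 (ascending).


Reasoning:
Absolute semitone position = octave×12 + chromatic position
Ab5: 5×12 + 8 = 68
A#7: 7×12 + 10 = 94
Difference = 94 - 68 = 26
= 26 semitones


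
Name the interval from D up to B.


Let's work it out.
Letter names: D → B spans 6 letter names → a 6th
Semitones: D → B = 9 half-steps
A 6th of 9 semitones is a major 6th
= major 6th


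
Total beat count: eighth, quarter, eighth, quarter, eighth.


Working:
Beat values:
  eighth = 0.5 beats
  quarter = 1 beat
  eighth = 0.5 beats
  quarter = 1 beat
  eighth = 0.5 beats
Sum = 0.5 + 1 + 0.5 + 1 + 0.5
= 3.5 beats


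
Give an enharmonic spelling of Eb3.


Reasoning:
Enharmonic notes sound the same pitch but are spelled with different letter names
Eb and D# name the same pitch class
= D#3


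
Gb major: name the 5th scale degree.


Major scale pattern: W-W-H-W-W-W-H (2-2-1-2-2-2-1 semitones)
Starting from Gb:
  Gb + 2 semitones → Ab
  Ab + 2 semitones → Bb
  Bb + 1 semitone → Cb
  Cb + 2 semitones → Db
  Db + 2 semitones → Eb
  Eb + 2 semitones → F
  F + 1 semitone → Gb
Scale: Gb Ab Bb Cb Db Eb F
Degree 5 = Db


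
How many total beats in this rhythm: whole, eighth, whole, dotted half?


Step by step:
Beat values:
  whole = 4 beats
  eighth = 0.5 beats
  whole = 4 beats
  dotted half = 3 beats
Sum = 4 + 0.5 + 4 + 3
= 11.5 beats


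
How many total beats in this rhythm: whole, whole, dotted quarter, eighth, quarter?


Step by step:
Beat values:
  whole = 4 beats
  whole = 4 beats
  dotted quarter = 1.5 beats
  eighth = 0.5 beats
  quarter = 1 beat
Sum = 4 + 4 + 1.5 + 0.5 + 1
= 11 beats


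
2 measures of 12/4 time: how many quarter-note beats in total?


Step by step:
Time signature 12/4: the bottom number 4 means the quarter note gets one count
The top number 12 means 12 quarter-note beats per measure
Total = 12 × 2 measures
= 24 quarter-note beats


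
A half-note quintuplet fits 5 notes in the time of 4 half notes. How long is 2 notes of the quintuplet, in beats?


Quintuplet: 5 notes occupy the space of 4 half notes
Space = 4 × 2 = 8 beats
Each quintuplet note = 8 / 5 = 8/5 beats
2 notes = 2 × 8/5 = 16/5
= 16/5 beats


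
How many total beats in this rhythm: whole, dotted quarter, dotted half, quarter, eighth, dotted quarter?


Step by step:
Beat values:
  whole = 4 beats
  dotted quarter = 1.5 beats
  dotted half = 3 beats
  quarter = 1 beat
  eighth = 0.5 beats
  dotted quarter = 1.5 beats
Sum = 4 + 1.5 + 3 + 1 + 0.5 + 1.5
= 11.5 beats


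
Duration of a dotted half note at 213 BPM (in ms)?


Let's work it out.
One quarter-note beat = 60000 / BPM = 60000 / 213 ms
Dotted half note = 3 × quarter note
Duration = 3 × 60000 / 213 = 180000 / 213
= 845.1 ms


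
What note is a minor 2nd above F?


A 2nd spans 2 letter names, so from F we land on G
A minor 2nd = 1 semitone above F
Spell G at that pitch: Gb
= Gb


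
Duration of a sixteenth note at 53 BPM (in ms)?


One quarter-note beat = 60000 / BPM = 60000 / 53 ms
Sixteenth note = 1/4 × quarter note
Duration = 1/4 × 60000 / 53 = 15000 / 53
= 283.0 ms


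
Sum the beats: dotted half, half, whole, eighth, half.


Step by step:
Beat values:
  dotted half = 3 beats
  half = 2 beats
  whole = 4 beats
  eighth = 0.5 beats
  half = 2 beats
Sum = 3 + 2 + 4 + 0.5 + 2
= 11.5 beats


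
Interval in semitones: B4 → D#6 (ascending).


Step by step:
Absolute semitone position = octave×12 + chromatic position
B4: 4×12 + 11 = 59
D#6: 6×12 + 3 = 75
Difference = 75 - 59 = 16
= 16 semitones


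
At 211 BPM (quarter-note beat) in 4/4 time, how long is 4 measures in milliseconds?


Quarter-note beat duration = 60000 / 211 ms
Beats per measure (4/4) = 4
One measure = 4 × 60000 / 211 = 240000 / 211 ms
4 measures = 4 × 240000 / 211 = 960000 / 211
= 4549.8 ms


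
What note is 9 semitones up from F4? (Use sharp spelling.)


Step by step:
F4: chromatic position 5 in octave 4 → absolute = 4×12 + 5 = 53
Transpose up 9: 53 + 9 = 62
62 = 5×12 + 2 → D in octave 5
Result = D5


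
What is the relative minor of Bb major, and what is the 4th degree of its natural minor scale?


Let's work it out.
The relative minor shares the major's key signature and starts on its 6th degree
6th degree = a major 6th above the tonic; a major 6th above Bb is G
→ relative minor of Bb major is G minor
G natural minor scale: G A Bb C D Eb F
= G minor; 4th degree = C


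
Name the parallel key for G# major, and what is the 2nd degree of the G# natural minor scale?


Let's work it out.
Parallel keys share the same tonic but differ in mode
G# major → parallel is G# minor
G# natural minor scale: G# A# B C# D# E F#
= G# minor; 2nd degree = A#


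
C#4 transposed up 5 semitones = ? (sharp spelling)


Step by step:
C#4: chromatic position 1 in octave 4 → absolute = 4×12 + 1 = 49
Transpose up 5: 49 + 5 = 54
54 = 4×12 + 6 → F# in octave 4
Result = F#4


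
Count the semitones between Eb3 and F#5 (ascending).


Reasoning:
Absolute semitone position = octave×12 + chromatic position
Eb3: 3×12 + 3 = 39
F#5: 5×12 + 6 = 66
Difference = 66 - 39 = 27
= 27 semitones


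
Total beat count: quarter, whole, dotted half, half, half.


Beat values:
  quarter = 1 beat
  whole = 4 beats
  dotted half = 3 beats
  half = 2 beats
  half = 2 beats
Sum = 1 + 4 + 3 + 2 + 2
= 12 beats


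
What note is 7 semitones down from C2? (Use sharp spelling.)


C2: chromatic position 0 in octave 2 → absolute = 2×12 + 0 = 24
Transpose down 7: 24 - 7 = 17
17 = 1×12 + 5 → F in octave 1
Result = F1


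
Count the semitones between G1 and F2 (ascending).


Absolute semitone position = octave×12 + chromatic position
G1: 1×12 + 7 = 19
F2: 2×12 + 5 = 29
Difference = 29 - 19 = 10
= 10 semitones


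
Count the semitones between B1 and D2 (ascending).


Absolute semitone position = octave×12 + chromatic position
B1: 1×12 + 11 = 23
D2: 2×12 + 2 = 26
Difference = 26 - 23 = 3
= 3 semitones


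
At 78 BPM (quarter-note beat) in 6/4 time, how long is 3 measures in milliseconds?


Step by step:
Quarter-note beat duration = 60000 / 78 ms
Beats per measure (6/4) = 6
One measure = 6 × 60000 / 78 = 360000 / 78 ms
3 measures = 3 × 360000 / 78 = 1080000 / 78
= 13846.2 ms


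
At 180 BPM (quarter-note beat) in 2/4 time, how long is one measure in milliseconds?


Reasoning:
Quarter-note beat duration = 60000 / 180 ms
Beats per measure (2/4) = 2
One measure = 2 × 60000 / 180 = 120000 / 180 ms
= 666.7 ms


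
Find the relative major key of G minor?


Solution.
The relative major shares the key signature and is a minor 3rd above the minor tonic
A minor 3rd above G is Bb
→ relative major of G minor is Bb major
= Bb major


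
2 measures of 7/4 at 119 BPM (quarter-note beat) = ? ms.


Working:
Quarter-note beat duration = 60000 / 119 ms
Beats per measure (7/4) = 7
One measure = 7 × 60000 / 119 = 420000 / 119 ms
2 measures = 2 × 420000 / 119 = 840000 / 119
= 7058.8 ms


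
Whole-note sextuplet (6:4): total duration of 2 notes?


Working:
Sextuplet: 6 notes occupy the space of 4 whole notes
Space = 4 × 4 = 16 beats
Each sextuplet note = 16 / 6 = 8/3 beats
2 notes = 2 × 8/3 = 16/3
= 16/3 beats


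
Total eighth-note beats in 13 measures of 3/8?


Working:
Time signature 3/8: the bottom number 8 means the eighth note gets one count
The top number 3 means 3 eighth-note beats per measure
Total = 3 × 13 measures
= 39 eighth-note beats
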